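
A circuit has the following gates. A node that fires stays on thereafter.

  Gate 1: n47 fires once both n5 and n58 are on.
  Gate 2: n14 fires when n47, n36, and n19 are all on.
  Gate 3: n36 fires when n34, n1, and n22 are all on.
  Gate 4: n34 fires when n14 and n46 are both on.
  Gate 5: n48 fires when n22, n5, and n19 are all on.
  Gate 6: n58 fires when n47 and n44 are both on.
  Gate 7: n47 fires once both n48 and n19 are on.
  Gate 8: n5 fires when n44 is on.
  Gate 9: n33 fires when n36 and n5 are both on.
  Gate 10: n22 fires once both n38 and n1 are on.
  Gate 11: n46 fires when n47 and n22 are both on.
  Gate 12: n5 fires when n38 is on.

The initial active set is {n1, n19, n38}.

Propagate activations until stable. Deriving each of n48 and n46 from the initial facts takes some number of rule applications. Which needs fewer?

n48: n38 and n1 are on, so n22 fires (Gate 10). n38 is on, so n5 fires (Gate 12). Gate 5: n22, n5, and n19 on → n48 on. [3 rule applications]
n46: n38 and n1 are on, so n22 fires (Gate 10). Gate 12: n38 on → n5 on. Gate 5: n22, n5, and n19 on → n48 on. Gate 7: n48 and n19 on → n47 on. n47 and n22 are on, so n46 fires (Gate 11). [5 rule applications]
n48 needs fewer.

n48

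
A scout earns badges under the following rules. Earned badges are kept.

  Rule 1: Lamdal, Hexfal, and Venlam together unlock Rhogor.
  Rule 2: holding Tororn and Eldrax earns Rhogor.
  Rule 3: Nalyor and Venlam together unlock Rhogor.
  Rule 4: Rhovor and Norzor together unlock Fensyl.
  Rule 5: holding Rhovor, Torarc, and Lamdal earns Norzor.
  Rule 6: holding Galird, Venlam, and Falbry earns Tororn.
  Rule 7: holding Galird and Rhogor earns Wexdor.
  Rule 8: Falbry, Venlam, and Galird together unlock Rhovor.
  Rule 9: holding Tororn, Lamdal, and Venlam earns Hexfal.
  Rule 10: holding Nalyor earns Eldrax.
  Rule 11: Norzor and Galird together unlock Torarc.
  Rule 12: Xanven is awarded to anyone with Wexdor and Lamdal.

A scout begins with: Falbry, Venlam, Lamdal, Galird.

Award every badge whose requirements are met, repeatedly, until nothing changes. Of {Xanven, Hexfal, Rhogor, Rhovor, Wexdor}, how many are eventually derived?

With Galird, Venlam, and Falbry, Tororn is earned (Rule 6).
With Falbry, Venlam, and Galird, Rhovor is earned (Rule 8).
With Tororn, Lamdal, and Venlam, Hexfal is earned (Rule 9).
With Lamdal, Hexfal, and Venlam, Rhogor is earned (Rule 1).
With Galird and Rhogor, Wexdor is earned (Rule 7).
With Wexdor and Lamdal, Xanven is earned (Rule 12).
Xanven: reached.
Hexfal: reached.
Rhogor: reached.
Rhovor: reached.
Wexdor: reached.
All 5 are reached.

5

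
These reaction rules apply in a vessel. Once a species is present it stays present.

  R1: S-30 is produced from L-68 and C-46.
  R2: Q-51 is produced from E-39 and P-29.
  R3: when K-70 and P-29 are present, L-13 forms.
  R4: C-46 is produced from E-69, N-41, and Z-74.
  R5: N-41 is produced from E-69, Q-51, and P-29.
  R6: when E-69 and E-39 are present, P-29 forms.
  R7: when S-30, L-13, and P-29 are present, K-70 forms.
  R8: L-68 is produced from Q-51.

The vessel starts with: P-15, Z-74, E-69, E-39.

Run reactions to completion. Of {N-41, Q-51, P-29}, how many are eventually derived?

3

E-69 and E-39 present → P-29 forms (R6).
E-39 and P-29 present → Q-51 forms (R2).
E-69, Q-51, and P-29 present → N-41 forms (R5).
N-41: reached.
Q-51: reached.
P-29: reached.
All 3 are reached.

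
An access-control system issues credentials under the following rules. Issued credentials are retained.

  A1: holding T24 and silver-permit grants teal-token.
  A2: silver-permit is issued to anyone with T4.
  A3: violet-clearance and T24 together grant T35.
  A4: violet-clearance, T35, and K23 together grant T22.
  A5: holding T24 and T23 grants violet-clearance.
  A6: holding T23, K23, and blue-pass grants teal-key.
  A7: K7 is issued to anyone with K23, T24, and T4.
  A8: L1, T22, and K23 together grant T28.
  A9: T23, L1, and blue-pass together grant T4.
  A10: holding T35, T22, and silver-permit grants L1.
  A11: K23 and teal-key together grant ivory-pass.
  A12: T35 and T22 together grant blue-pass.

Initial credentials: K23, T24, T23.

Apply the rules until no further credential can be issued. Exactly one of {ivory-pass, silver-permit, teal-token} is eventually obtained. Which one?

Holding T24 and T23 grants violet-clearance (A5).
Holding violet-clearance and T24 grants T35 (A3).
Holding violet-clearance, T35, and K23 grants T22 (A4).
Holding T35 and T22 grants blue-pass (A12).
Holding T23, K23, and blue-pass grants teal-key (A6).
Holding K23 and teal-key grants ivory-pass (A11).
teal-token would need T24 and silver-permit (A1), but silver-permit is never granted. silver-permit would need T4 (A2), but T4 is never granted.

ivory-pass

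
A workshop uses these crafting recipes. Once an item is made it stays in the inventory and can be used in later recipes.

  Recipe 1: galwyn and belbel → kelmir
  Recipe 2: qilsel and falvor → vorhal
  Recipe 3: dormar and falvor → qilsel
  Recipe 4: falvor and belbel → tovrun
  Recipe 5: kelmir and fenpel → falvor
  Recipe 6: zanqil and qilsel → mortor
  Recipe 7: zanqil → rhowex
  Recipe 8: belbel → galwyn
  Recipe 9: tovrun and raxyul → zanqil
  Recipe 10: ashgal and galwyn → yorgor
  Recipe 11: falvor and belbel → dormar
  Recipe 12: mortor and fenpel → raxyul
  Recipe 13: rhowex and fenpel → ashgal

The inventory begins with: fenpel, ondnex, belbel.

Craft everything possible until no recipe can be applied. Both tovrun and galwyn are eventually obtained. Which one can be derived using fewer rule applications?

galwyn

galwyn: Using Recipe 8, belbel makes galwyn. [1 rule application]
tovrun: Using Recipe 8, belbel makes galwyn. galwyn and belbel → kelmir (Recipe 1). kelmir and fenpel → falvor (Recipe 5). Using Recipe 4, falvor and belbel make tovrun. [4 rule applications]
galwyn needs fewer.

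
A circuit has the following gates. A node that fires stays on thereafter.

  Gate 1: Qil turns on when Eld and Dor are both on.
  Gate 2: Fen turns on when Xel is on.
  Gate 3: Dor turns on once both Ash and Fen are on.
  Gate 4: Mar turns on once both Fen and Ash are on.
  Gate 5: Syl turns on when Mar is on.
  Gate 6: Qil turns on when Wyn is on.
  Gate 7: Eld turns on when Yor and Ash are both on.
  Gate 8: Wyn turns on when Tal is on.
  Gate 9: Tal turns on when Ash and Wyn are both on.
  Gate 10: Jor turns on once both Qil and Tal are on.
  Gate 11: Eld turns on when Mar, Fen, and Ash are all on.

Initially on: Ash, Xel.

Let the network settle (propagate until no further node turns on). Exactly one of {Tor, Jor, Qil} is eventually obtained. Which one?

Qil

Gate 2: Xel on → Fen on.
Fen and Ash are on, so Mar turns on (Gate 4).
Gate 3: Ash and Fen on → Dor on.
Mar, Fen, and Ash are on, so Eld turns on (Gate 11).
Gate 1: Eld and Dor on → Qil on.
Jor would need Qil and Tal (Gate 10), but Tal never turns on. No rule produces Tor, and it is not given.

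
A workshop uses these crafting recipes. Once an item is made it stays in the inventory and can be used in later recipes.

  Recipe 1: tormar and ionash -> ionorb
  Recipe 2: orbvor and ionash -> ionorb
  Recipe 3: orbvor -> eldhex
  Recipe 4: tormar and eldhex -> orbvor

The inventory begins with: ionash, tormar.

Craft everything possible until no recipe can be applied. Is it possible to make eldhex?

No

eldhex would need orbvor (Recipe 3), but orbvor is never obtained.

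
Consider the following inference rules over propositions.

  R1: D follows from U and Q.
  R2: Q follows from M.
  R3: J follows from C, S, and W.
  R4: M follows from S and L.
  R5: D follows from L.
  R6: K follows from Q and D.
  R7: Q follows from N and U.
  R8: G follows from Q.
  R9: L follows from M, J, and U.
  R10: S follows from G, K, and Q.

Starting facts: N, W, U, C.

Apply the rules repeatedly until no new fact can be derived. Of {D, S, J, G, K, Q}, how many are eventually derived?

6

From N and U, R7 gives Q.
From U and Q, R1 gives D.
From Q, R8 gives G.
Q and D hold, so K follows (R6).
G, K, and Q hold, so S follows (R10).
From C, S, and W, R3 gives J.
D: reached.
S: reached.
J: reached.
G: reached.
K: reached.
Q: reached.
All 6 are reached.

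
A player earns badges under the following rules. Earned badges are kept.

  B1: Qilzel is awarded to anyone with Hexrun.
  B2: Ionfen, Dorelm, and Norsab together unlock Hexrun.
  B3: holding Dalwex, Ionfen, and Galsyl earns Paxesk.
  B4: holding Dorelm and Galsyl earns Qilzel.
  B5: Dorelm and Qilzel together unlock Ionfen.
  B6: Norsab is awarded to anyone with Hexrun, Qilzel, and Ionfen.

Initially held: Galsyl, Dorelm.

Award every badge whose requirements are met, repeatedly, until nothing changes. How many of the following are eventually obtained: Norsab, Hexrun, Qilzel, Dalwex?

1

With Dorelm and Galsyl, Qilzel is earned (B4).
Norsab would need Hexrun, Qilzel, and Ionfen (B6), but Hexrun is never earned.
Hexrun would need Ionfen, Dorelm, and Norsab (B2), but Norsab is never earned.
Qilzel: reached.
No rule produces Dalwex, and it is not given.
Reached: Qilzel — 1 of the 4.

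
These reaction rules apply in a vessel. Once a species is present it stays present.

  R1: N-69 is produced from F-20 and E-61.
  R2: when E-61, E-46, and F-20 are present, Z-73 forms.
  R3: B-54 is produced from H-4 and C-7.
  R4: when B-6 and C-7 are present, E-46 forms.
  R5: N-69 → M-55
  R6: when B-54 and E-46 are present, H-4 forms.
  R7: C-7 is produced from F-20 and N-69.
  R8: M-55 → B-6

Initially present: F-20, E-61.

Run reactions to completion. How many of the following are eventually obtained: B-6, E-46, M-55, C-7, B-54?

F-20 and E-61 present → N-69 forms (R1).
F-20 and N-69 present → C-7 forms (R7).
N-69 present → M-55 forms (R5).
M-55 present → B-6 forms (R8).
B-6 and C-7 present → E-46 forms (R4).
B-6: reached.
E-46: reached.
M-55: reached.
C-7: reached.
B-54 would need H-4 and C-7 (R3), but H-4 never forms.
Reached: B-6, E-46, M-55, and C-7 — 4 of the 5.

4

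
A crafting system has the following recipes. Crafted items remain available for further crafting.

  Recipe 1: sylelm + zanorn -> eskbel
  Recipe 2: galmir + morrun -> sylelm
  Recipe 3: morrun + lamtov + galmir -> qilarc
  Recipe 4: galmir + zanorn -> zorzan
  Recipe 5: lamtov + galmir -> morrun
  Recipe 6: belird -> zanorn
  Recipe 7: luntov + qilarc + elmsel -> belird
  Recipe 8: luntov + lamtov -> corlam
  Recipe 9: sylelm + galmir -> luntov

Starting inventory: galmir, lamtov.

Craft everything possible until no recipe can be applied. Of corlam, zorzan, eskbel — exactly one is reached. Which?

Using Recipe 5, lamtov and galmir make morrun.
galmir + morrun -> sylelm (Recipe 2).
Using Recipe 9, sylelm and galmir make luntov.
Using Recipe 8, luntov and lamtov make corlam.
eskbel would need sylelm and zanorn (Recipe 1), but zanorn is never obtained. zorzan would need galmir and zanorn (Recipe 4), but zanorn is never obtained.

corlam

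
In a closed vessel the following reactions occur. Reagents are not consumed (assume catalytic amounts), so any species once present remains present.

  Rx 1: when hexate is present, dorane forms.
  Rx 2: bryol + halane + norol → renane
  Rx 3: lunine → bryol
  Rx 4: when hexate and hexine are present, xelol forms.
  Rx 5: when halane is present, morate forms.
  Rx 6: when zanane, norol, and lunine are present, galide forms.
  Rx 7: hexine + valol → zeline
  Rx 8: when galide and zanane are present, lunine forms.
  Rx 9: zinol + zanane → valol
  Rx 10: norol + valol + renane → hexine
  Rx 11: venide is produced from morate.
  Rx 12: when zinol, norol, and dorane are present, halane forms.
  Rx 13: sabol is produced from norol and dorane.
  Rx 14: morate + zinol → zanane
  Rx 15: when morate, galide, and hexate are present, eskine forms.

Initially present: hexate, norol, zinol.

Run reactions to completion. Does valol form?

Yes

hexate present → dorane forms (Rx 1).
zinol, norol, and dorane present → halane forms (Rx 12).
halane present → morate forms (Rx 5).
morate and zinol present → zanane forms (Rx 14).
zinol and zanane present → valol forms (Rx 9).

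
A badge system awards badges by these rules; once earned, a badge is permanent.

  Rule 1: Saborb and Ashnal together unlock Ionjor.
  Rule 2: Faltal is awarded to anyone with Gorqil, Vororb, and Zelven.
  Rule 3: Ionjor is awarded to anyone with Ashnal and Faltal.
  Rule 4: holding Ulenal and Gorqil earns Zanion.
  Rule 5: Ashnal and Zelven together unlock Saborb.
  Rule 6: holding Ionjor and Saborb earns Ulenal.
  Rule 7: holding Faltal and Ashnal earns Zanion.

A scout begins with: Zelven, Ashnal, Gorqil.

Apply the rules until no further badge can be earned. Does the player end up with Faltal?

Faltal would need Gorqil, Vororb, and Zelven (Rule 2), but Vororb is never earned.

No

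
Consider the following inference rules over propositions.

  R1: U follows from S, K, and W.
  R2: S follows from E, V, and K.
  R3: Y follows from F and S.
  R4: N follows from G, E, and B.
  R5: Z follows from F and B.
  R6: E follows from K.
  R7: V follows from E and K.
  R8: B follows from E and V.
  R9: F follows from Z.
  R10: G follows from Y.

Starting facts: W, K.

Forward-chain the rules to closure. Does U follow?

K holds, so E follows (R6).
E and K hold, so V follows (R7).
E, V, and K hold, so S follows (R2).
S, K, and W hold, so U follows (R1).

Yes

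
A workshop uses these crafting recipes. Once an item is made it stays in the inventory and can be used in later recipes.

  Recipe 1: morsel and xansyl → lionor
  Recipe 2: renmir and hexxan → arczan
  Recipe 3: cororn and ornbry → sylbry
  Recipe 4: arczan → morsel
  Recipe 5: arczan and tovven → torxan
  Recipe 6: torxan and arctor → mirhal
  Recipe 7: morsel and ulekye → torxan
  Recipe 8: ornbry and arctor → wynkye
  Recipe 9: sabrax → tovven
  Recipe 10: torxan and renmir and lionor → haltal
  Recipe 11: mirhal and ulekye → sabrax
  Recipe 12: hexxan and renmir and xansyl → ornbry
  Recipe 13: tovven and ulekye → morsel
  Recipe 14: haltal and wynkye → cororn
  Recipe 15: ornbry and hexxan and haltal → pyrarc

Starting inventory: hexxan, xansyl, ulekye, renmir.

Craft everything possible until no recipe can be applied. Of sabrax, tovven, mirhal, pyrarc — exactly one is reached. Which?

Using Recipe 12, hexxan, renmir, and xansyl make ornbry.
renmir and hexxan → arczan (Recipe 2).
arczan → morsel (Recipe 4).
morsel and ulekye → torxan (Recipe 7).
morsel and xansyl → lionor (Recipe 1).
torxan and renmir and lionor → haltal (Recipe 10).
Using Recipe 15, ornbry, hexxan, and haltal make pyrarc.
tovven would need sabrax (Recipe 9), but sabrax is never obtained. mirhal would need torxan and arctor (Recipe 6), but arctor is never obtained. sabrax would need mirhal and ulekye (Recipe 11), but mirhal is never obtained.

pyrarc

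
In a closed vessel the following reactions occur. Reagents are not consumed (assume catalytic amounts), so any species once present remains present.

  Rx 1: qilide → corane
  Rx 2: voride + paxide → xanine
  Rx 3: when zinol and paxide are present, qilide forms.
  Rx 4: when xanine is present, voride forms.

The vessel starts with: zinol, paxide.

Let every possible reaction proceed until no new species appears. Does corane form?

Yes

zinol and paxide present → qilide forms (Rx 3).
qilide present → corane forms (Rx 1).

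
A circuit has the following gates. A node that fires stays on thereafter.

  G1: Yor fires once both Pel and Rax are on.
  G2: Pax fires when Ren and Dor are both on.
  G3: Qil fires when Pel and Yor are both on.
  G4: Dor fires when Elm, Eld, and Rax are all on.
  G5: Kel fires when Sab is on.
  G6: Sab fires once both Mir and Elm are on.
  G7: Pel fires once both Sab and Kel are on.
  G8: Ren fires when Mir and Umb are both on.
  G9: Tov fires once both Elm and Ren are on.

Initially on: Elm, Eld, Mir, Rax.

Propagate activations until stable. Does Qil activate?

G6: Mir and Elm on → Sab on.
G5: Sab on → Kel on.
Sab and Kel are on, so Pel fires (G7).
G1: Pel and Rax on → Yor on.
G3: Pel and Yor on → Qil on.

Yes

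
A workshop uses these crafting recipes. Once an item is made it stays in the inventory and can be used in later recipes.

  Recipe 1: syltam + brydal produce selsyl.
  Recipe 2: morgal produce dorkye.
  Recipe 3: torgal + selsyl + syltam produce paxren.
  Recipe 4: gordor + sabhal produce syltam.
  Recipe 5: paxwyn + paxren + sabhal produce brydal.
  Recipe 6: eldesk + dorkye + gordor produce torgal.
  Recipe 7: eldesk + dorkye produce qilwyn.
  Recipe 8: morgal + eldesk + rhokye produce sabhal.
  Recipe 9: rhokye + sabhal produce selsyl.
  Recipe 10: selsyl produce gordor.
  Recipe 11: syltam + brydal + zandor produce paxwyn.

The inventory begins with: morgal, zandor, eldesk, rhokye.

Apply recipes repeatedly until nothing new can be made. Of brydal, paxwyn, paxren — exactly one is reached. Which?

paxren

morgal + eldesk + rhokye → sabhal (Recipe 8).
morgal → dorkye (Recipe 2).
rhokye + sabhal → selsyl (Recipe 9).
selsyl → gordor (Recipe 10).
eldesk + dorkye + gordor → torgal (Recipe 6).
Using Recipe 4, gordor and sabhal make syltam.
torgal + selsyl + syltam → paxren (Recipe 3).
paxwyn would need syltam, brydal, and zandor (Recipe 11), but brydal is never obtained. brydal would need paxwyn, paxren, and sabhal (Recipe 5), but paxwyn is never obtained.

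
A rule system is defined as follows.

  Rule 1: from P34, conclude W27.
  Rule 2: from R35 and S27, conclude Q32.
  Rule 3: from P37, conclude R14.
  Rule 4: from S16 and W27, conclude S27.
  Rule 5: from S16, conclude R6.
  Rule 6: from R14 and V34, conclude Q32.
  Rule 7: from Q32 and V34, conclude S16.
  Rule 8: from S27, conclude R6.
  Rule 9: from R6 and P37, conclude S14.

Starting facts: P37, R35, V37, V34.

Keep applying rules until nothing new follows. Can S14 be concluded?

P37 holds, so R14 follows (Rule 3).
From R14 and V34, Rule 6 gives Q32.
From Q32 and V34, Rule 7 gives S16.
From S16, Rule 5 gives R6.
From R6 and P37, Rule 9 gives S14.

Yes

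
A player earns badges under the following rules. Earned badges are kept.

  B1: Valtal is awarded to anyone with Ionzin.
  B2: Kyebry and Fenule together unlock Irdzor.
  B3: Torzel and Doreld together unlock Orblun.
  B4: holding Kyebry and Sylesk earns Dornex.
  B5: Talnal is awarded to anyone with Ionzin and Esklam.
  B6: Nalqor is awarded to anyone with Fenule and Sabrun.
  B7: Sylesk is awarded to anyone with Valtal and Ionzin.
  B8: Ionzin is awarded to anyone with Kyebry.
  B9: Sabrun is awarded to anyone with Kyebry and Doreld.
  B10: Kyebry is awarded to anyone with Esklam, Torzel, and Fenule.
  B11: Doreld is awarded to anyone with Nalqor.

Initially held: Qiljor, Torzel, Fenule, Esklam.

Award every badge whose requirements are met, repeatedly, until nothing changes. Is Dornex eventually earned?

With Esklam, Torzel, and Fenule, Kyebry is earned (B10).
With Kyebry, Ionzin is earned (B8).
With Ionzin, Valtal is earned (B1).
With Valtal and Ionzin, Sylesk is earned (B7).
With Kyebry and Sylesk, Dornex is earned (B4).

Yes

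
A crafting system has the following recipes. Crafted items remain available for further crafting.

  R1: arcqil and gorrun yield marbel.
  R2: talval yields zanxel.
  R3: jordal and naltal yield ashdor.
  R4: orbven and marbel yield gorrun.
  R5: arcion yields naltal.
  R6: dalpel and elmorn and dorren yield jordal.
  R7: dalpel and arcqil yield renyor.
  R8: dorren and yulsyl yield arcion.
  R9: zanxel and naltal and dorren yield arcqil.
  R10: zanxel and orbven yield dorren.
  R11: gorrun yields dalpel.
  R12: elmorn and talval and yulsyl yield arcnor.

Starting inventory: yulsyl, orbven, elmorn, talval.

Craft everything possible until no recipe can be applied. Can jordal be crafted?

No

jordal would need dalpel, elmorn, and dorren (R6), but dalpel is never obtained.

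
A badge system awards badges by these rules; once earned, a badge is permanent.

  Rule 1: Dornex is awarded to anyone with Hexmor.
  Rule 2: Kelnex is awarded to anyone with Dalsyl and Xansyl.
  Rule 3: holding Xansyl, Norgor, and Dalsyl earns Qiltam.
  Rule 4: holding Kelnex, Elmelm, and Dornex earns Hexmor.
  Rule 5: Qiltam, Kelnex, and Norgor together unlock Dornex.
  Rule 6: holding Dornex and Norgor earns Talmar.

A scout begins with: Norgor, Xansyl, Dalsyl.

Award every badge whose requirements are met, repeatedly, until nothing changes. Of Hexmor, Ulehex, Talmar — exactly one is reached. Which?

With Dalsyl and Xansyl, Kelnex is earned (Rule 2).
With Xansyl, Norgor, and Dalsyl, Qiltam is earned (Rule 3).
With Qiltam, Kelnex, and Norgor, Dornex is earned (Rule 5).
With Dornex and Norgor, Talmar is earned (Rule 6).
Hexmor would need Kelnex, Elmelm, and Dornex (Rule 4), but Elmelm is never earned. No rule produces Ulehex, and it is not given.

Talmar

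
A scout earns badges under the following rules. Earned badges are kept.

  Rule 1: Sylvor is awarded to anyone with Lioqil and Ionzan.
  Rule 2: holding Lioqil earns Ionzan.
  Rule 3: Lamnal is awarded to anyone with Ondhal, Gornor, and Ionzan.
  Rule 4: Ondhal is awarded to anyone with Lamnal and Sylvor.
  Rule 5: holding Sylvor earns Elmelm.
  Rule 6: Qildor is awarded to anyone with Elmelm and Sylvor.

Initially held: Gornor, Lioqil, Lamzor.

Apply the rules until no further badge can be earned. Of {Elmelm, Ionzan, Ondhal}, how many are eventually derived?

With Lioqil, Ionzan is earned (Rule 2).
With Lioqil and Ionzan, Sylvor is earned (Rule 1).
With Sylvor, Elmelm is earned (Rule 5).
Elmelm: reached.
Ionzan: reached.
Ondhal would need Lamnal and Sylvor (Rule 4), but Lamnal is never earned.
Reached: Elmelm and Ionzan — 2 of the 3.

2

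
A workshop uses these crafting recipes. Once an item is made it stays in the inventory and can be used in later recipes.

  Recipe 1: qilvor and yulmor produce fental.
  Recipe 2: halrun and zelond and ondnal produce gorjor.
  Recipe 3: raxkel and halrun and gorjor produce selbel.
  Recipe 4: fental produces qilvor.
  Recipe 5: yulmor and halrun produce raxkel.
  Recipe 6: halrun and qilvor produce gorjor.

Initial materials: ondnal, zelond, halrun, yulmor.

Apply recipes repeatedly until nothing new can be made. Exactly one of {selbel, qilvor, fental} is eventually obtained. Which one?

selbel

yulmor and halrun → raxkel (Recipe 5).
halrun and zelond and ondnal → gorjor (Recipe 2).
Using Recipe 3, raxkel, halrun, and gorjor make selbel.
qilvor would need fental (Recipe 4), but fental is never obtained. fental would need qilvor and yulmor (Recipe 1), but qilvor is never obtained.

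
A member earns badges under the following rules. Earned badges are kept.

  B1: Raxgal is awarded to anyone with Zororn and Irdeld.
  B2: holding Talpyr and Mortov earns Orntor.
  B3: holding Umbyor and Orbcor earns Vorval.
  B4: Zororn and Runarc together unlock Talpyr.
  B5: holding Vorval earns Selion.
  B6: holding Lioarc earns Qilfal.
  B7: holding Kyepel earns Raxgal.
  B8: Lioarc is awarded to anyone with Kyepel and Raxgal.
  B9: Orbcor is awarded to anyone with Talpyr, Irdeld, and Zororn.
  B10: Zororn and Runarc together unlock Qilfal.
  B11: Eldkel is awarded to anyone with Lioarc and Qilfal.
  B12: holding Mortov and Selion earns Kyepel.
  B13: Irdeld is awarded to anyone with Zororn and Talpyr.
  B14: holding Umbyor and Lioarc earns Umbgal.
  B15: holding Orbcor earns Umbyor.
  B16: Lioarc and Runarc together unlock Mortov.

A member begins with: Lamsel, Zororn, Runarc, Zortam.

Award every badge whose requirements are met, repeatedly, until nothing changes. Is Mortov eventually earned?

No

Mortov would need Lioarc and Runarc (B16), but Lioarc is never earned.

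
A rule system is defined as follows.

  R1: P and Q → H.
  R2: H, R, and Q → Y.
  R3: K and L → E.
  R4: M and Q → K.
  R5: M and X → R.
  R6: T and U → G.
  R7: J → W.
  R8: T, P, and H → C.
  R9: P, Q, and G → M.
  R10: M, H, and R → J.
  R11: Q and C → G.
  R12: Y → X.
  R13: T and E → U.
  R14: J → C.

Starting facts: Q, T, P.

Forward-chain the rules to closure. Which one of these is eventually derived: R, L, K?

From P and Q, R1 gives H.
T, P, and H hold, so C follows (R8).
From Q and C, R11 gives G.
P, Q, and G hold, so M follows (R9).
From M and Q, R4 gives K.
No rule produces L, and it is not given. R would need M and X (R5), but X is never established.

K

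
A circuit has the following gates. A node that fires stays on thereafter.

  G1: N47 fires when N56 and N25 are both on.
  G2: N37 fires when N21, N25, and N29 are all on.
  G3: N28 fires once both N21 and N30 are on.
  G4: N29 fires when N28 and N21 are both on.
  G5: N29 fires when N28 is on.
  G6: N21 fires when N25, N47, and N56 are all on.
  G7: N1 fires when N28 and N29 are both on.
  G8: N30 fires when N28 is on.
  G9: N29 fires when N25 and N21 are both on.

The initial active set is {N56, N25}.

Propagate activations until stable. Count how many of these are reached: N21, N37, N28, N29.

3

G1: N56 and N25 on → N47 on.
N25, N47, and N56 are on, so N21 fires (G6).
N25 and N21 are on, so N29 fires (G9).
N21, N25, and N29 are on, so N37 fires (G2).
N21: reached.
N37: reached.
N28 would need N21 and N30 (G3), but N30 never turns on.
N29: reached.
Reached: N21, N37, and N29 — 3 of the 4.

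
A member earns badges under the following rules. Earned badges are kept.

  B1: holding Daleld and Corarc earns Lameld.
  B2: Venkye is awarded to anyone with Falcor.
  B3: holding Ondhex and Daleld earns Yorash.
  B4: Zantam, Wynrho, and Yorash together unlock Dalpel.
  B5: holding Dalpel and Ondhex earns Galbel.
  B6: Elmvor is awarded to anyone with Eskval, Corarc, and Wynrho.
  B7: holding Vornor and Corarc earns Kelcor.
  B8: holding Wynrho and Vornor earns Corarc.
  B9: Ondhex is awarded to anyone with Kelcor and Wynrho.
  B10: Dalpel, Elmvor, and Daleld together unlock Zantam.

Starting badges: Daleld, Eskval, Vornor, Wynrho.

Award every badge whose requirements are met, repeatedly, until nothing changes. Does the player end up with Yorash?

With Wynrho and Vornor, Corarc is earned (B8).
With Vornor and Corarc, Kelcor is earned (B7).
With Kelcor and Wynrho, Ondhex is earned (B9).
With Ondhex and Daleld, Yorash is earned (B3).

Yes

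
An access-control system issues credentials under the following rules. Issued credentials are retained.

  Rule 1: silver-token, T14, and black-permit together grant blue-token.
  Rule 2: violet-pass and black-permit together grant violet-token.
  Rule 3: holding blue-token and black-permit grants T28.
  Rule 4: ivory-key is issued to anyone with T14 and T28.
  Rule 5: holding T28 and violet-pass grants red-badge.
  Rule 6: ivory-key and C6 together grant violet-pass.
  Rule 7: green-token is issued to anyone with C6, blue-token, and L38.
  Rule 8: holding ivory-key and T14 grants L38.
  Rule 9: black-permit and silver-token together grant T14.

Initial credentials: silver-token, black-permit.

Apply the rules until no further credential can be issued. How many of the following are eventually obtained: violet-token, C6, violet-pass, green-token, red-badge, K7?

0

violet-token would need violet-pass and black-permit (Rule 2), but violet-pass is never granted.
No rule produces C6, and it is not given.
violet-pass would need ivory-key and C6 (Rule 6), but C6 is never granted.
green-token would need C6, blue-token, and L38 (Rule 7), but C6 is never granted.
red-badge would need T28 and violet-pass (Rule 5), but violet-pass is never granted.
No rule produces K7, and it is not given.
None of the 6 are reached.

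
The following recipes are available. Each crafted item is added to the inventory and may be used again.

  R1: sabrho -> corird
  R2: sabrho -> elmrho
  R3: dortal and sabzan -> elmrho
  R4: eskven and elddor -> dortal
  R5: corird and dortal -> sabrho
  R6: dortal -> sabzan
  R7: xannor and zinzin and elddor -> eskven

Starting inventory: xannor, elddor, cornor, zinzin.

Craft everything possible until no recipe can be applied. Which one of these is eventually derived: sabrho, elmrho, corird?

xannor and zinzin and elddor -> eskven (R7).
eskven and elddor -> dortal (R4).
Using R6, dortal makes sabzan.
dortal and sabzan -> elmrho (R3).
sabrho would need corird and dortal (R5), but corird is never obtained. corird would need sabrho (R1), but sabrho is never obtained.

elmrho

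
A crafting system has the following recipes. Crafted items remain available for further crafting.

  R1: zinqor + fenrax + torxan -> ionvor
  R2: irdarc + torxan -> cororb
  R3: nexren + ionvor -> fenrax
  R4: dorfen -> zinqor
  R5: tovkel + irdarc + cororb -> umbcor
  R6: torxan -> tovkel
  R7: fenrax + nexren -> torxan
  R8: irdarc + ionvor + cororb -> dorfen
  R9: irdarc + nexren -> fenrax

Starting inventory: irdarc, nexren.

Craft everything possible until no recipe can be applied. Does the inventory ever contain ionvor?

No

ionvor would need zinqor, fenrax, and torxan (R1), but zinqor is never obtained.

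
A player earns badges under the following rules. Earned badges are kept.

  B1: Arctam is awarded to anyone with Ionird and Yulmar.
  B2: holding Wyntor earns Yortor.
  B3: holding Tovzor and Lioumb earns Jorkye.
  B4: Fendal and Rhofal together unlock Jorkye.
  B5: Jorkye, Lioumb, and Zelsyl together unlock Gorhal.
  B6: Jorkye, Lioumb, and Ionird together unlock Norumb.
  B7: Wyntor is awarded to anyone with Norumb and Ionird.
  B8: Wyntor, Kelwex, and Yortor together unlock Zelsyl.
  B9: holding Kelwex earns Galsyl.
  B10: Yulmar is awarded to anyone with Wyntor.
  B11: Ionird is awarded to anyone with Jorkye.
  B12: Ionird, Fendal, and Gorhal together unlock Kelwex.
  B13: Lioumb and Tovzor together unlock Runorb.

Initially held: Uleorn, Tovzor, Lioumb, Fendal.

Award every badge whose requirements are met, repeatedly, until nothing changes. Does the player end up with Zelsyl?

No

Zelsyl would need Wyntor, Kelwex, and Yortor (B8), but Kelwex is never earned.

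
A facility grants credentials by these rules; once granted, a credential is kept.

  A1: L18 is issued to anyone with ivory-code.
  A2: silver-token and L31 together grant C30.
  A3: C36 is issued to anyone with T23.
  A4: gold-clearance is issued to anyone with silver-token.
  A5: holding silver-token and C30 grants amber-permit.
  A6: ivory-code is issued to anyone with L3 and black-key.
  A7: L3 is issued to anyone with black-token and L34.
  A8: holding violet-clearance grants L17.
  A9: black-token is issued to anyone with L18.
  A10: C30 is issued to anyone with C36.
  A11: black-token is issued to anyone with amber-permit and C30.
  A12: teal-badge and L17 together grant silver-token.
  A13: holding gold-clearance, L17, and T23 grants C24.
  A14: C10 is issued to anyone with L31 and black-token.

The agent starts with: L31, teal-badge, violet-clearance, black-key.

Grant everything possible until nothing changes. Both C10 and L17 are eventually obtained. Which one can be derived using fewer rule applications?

L17

L17: Holding violet-clearance grants L17 (A8). [1 rule application]
C10: Holding violet-clearance grants L17 (A8). Holding teal-badge and L17 grants silver-token (A12). Holding silver-token and L31 grants C30 (A2). Holding silver-token and C30 grants amber-permit (A5). Holding amber-permit and C30 grants black-token (A11). Holding L31 and black-token grants C10 (A14). [6 rule applications]
L17 needs fewer.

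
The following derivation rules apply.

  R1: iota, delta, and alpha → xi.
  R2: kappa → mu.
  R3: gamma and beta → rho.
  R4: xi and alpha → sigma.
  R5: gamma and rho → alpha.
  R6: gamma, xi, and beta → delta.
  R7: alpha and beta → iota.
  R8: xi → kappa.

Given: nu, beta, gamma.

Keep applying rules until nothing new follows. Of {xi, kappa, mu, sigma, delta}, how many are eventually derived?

xi would need iota, delta, and alpha (R1), but delta is never established.
kappa would need xi (R8), but xi is never established.
mu would need kappa (R2), but kappa is never established.
sigma would need xi and alpha (R4), but xi is never established.
delta would need gamma, xi, and beta (R6), but xi is never established.
None of the 5 are reached.

0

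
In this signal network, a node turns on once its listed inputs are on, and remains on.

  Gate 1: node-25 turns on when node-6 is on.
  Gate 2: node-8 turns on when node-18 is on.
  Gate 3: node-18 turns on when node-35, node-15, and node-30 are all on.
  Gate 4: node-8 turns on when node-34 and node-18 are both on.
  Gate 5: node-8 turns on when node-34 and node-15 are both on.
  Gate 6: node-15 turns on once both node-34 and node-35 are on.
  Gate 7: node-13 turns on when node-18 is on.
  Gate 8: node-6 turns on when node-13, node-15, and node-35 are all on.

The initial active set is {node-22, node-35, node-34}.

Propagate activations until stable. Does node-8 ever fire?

Yes

node-34 and node-35 are on, so node-15 turns on (Gate 6).
node-34 and node-15 are on, so node-8 turns on (Gate 5).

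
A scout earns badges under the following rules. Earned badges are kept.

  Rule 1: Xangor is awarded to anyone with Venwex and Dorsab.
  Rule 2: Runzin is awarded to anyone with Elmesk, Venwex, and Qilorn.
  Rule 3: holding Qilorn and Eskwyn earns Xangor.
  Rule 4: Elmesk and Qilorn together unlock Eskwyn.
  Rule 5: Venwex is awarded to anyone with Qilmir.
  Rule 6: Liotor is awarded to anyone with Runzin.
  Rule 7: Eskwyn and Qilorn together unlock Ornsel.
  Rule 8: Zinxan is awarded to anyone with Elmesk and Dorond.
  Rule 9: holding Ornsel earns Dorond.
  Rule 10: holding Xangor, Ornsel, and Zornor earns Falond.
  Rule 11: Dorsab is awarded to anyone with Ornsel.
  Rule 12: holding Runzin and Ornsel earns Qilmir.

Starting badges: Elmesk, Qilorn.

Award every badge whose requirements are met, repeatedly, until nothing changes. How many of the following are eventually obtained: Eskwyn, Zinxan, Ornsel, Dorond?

4

With Elmesk and Qilorn, Eskwyn is earned (Rule 4).
With Eskwyn and Qilorn, Ornsel is earned (Rule 7).
With Ornsel, Dorond is earned (Rule 9).
With Elmesk and Dorond, Zinxan is earned (Rule 8).
Eskwyn: reached.
Zinxan: reached.
Ornsel: reached.
Dorond: reached.
All 4 are reached.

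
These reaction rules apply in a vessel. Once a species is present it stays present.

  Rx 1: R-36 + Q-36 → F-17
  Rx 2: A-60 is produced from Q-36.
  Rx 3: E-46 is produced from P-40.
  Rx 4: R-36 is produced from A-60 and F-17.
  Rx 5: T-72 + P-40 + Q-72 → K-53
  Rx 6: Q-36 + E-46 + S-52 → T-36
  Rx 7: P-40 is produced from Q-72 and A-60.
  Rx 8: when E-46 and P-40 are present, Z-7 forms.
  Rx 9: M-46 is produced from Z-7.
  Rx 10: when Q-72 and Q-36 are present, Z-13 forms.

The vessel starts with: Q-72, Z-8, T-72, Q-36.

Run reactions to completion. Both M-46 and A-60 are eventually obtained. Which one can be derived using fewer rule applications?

A-60

A-60: Q-36 present → A-60 forms (Rx 2). [1 rule application]
M-46: Q-36 present → A-60 forms (Rx 2). Q-72 and A-60 present → P-40 forms (Rx 7). P-40 present → E-46 forms (Rx 3). E-46 and P-40 present → Z-7 forms (Rx 8). Z-7 present → M-46 forms (Rx 9). [5 rule applications]
A-60 needs fewer.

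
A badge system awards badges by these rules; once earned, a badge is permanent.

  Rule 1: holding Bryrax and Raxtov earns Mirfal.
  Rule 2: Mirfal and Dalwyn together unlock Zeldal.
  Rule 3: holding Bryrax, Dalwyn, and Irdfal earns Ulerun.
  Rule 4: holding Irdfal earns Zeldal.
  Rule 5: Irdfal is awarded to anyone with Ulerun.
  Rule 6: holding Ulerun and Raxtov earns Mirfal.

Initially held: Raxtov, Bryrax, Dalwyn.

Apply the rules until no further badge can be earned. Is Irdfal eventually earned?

No

Irdfal would need Ulerun (Rule 5), but Ulerun is never earned.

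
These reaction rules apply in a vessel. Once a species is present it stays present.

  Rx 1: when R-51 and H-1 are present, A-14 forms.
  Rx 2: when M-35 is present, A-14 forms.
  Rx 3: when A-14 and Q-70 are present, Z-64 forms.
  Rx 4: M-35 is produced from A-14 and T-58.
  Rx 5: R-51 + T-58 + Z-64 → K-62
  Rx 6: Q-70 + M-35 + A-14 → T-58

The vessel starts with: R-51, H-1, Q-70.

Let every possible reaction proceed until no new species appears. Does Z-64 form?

R-51 and H-1 present → A-14 forms (Rx 1).
A-14 and Q-70 present → Z-64 forms (Rx 3).

Yes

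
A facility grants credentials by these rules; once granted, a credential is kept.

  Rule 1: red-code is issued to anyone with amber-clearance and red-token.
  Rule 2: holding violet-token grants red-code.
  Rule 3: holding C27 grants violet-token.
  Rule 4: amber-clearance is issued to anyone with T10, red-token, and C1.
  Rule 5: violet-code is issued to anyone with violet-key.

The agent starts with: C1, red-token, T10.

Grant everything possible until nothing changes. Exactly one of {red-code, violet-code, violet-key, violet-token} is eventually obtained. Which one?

Holding T10, red-token, and C1 grants amber-clearance (Rule 4).
Holding amber-clearance and red-token grants red-code (Rule 1).
No rule produces violet-key, and it is not given. violet-token would need C27 (Rule 3), but C27 is never granted. violet-code would need violet-key (Rule 5), but violet-key is never granted.

red-code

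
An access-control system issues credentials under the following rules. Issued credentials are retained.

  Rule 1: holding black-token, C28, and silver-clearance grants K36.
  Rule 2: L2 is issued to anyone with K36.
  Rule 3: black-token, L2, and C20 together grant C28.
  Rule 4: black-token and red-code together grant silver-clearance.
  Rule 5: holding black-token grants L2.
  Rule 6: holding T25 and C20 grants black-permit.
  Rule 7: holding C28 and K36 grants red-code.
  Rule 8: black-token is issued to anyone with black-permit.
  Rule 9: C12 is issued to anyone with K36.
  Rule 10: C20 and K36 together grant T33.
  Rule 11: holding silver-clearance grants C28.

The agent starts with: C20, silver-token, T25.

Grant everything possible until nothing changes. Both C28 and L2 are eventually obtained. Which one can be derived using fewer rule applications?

L2: Holding T25 and C20 grants black-permit (Rule 6). Holding black-permit grants black-token (Rule 8). Holding black-token grants L2 (Rule 5). [3 rule applications]
C28: Holding T25 and C20 grants black-permit (Rule 6). Holding black-permit grants black-token (Rule 8). Holding black-token grants L2 (Rule 5). Holding black-token, L2, and C20 grants C28 (Rule 3). [4 rule applications]
L2 needs fewer.

L2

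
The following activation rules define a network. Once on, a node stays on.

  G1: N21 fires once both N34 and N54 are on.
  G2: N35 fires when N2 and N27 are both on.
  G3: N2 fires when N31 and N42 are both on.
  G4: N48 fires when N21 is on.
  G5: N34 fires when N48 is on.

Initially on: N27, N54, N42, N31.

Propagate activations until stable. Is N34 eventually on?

N34 would need N48 (G5), but N48 never turns on.

No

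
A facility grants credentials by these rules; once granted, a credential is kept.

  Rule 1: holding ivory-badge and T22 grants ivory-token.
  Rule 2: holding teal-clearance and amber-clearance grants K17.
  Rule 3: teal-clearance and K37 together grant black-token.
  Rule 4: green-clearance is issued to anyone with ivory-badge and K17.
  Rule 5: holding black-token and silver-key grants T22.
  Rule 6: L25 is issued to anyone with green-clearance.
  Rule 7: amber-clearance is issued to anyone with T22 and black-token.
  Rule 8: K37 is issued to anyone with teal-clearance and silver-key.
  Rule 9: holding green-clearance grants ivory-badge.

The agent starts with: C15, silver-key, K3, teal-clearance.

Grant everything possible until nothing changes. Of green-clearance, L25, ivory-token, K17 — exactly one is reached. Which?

K17

Holding teal-clearance and silver-key grants K37 (Rule 8).
Holding teal-clearance and K37 grants black-token (Rule 3).
Holding black-token and silver-key grants T22 (Rule 5).
Holding T22 and black-token grants amber-clearance (Rule 7).
Holding teal-clearance and amber-clearance grants K17 (Rule 2).
L25 would need green-clearance (Rule 6), but green-clearance is never granted. ivory-token would need ivory-badge and T22 (Rule 1), but ivory-badge is never granted. green-clearance would need ivory-badge and K17 (Rule 4), but ivory-badge is never granted.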